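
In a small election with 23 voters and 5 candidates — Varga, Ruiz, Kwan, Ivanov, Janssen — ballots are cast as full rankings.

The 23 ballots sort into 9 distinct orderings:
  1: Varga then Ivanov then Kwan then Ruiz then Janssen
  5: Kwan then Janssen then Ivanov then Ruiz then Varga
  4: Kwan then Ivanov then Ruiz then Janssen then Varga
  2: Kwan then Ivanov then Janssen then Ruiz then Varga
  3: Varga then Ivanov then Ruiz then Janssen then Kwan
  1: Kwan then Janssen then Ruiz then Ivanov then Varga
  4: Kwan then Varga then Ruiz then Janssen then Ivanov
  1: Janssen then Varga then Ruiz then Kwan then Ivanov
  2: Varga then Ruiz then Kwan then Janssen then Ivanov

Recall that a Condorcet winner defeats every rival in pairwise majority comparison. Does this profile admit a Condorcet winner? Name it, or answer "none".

Kwan

Check each pair by majority over 23 ballots:
Varga vs Ruiz: Ruiz wins 12–11.
Varga vs Kwan: 1+3+1+2 = 7 for Varga, 16 for Kwan — Kwan by 16–7.
Varga vs Ivanov: Varga preferred on 1+3+4+1+2 = 11 ballots; Ivanov wins 12–11.
Varga vs Janssen: Janssen wins 13–10.
Ruiz vs Kwan: Kwan wins 17–6.
Ruiz vs Ivanov: 1+4+1+2 = 8 for Ruiz, 15 for Ivanov — Ivanov by 15–8.
Ruiz–Janssen: Ruiz 14–9.
Kwan vs Ivanov: 19 for Kwan, 4 for Ivanov — Kwan by 19–4.
Kwan vs Janssen: Kwan wins 19–4.
Ivanov vs Janssen: 10 to 13, Janssen.
Kwan wins every pairwise contest, so Kwan is the Condorcet winner.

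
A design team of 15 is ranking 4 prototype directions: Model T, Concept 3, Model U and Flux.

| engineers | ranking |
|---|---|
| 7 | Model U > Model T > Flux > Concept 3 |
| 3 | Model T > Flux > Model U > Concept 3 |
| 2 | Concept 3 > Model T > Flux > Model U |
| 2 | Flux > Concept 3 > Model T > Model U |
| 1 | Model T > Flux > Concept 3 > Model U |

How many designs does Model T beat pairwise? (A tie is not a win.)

Model T against each rival (15 engineers):
Model T vs Concept 3: Model T preferred on 7+3+1 = 11 ballots; Model T wins 11–4.
Model T vs Model U: 8 to 7, Model T.
Model T vs Flux: Model T, 13–2.
Model T beats Concept 3, Model U, Flux — 3 pairwise wins.

3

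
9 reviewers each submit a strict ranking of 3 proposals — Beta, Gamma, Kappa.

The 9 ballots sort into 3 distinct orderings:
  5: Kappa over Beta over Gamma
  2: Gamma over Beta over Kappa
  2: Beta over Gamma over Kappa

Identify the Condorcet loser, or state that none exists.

Gamma

Head-to-head results (9 reviewers):
Beta vs Gamma: Beta preferred on 5+2 = 7 ballots; Beta wins 7–2.
Beta vs Kappa: Beta is ranked higher on 2+2 = 4 ballots, Kappa on 5. Kappa wins 5–4.
Gamma–Kappa: Kappa 5–4.
Gamma loses to every other project — it is the Condorcet loser.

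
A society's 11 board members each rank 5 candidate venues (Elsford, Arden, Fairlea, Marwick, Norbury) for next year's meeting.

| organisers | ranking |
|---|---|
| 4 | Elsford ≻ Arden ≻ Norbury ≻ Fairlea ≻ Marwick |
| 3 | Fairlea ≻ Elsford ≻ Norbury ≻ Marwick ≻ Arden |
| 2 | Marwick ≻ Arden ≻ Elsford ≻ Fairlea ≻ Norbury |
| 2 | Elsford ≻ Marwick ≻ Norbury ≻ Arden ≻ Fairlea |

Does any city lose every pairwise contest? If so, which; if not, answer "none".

Pairwise majorities:
Elsford vs Arden: Elsford wins 9–2.
Elsford vs Fairlea: Elsford, 8–3.
Elsford vs Marwick: Elsford, 9–2.
Elsford–Norbury: Elsford 11–0.
Arden vs Fairlea: 8 to 3, Arden.
Arden vs Marwick: Marwick wins 7–4.
Arden vs Norbury: Arden preferred on 4+2 = 6 ballots; Arden wins 6–5.
Fairlea vs Marwick: Fairlea, 7–4.
Fairlea–Norbury: Norbury 6–5.
Marwick vs Norbury: 2+2 = 4 for Marwick, 7 for Norbury — Norbury by 7–4.
Each city has at least one pairwise win (Elsford beats Arden; Arden beats Fairlea; Fairlea beats Marwick; Marwick beats Arden; Norbury beats Fairlea) — no Condorcet loser.

none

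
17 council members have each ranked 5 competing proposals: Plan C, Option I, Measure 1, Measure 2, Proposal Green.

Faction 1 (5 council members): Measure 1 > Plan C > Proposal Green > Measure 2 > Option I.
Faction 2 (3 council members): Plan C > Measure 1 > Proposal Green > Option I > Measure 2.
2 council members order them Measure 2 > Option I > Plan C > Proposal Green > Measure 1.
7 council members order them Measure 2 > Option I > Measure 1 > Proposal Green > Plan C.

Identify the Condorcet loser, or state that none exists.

Head-to-head results (17 council members):
Plan C–Option I: Option I 9–8.
Plan C vs Measure 1: Plan C preferred on 3+2 = 5 ballots; Measure 1 wins 12–5.
Plan C vs Measure 2: Plan C is ranked higher on 5+3 = 8 ballots, Measure 2 on 9. Measure 2 wins 9–8.
Plan C–Proposal Green: Plan C 10–7.
Option I vs Measure 1: Option I preferred on 2+7 = 9 ballots; Option I wins 9–8.
Option I vs Measure 2: Option I is ranked higher on 3 ballots, Measure 2 on 14. Measure 2 wins 14–3.
Option I vs Proposal Green: 9 to 8, Option I.
Measure 1 vs Measure 2: Measure 2 wins 9–8.
Measure 1 vs Proposal Green: 5+3+7 = 15 for Measure 1, 2 for Proposal Green — Measure 1 by 15–2.
Measure 2 vs Proposal Green: Measure 2 wins 9–8.
Proposal Green is beaten in every head-to-head and is the Condorcet loser.

Proposal Green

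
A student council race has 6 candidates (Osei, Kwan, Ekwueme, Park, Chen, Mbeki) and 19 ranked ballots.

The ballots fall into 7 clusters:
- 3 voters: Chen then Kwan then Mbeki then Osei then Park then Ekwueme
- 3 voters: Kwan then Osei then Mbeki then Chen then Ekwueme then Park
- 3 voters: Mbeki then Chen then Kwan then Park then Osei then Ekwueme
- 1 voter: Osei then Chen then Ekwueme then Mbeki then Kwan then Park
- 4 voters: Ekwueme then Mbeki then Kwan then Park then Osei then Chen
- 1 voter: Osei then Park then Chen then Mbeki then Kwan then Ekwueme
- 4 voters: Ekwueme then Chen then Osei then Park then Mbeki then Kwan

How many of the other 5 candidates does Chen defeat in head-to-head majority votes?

4

Chen against each rival (19 voters):
Chen vs Osei: Chen, 10–9.
Chen vs Kwan: Chen, 12–7.
Chen vs Ekwueme: 11 to 8, Chen.
Chen vs Park: Chen preferred on 3+3+3+1+4 = 14 ballots; Chen wins 14–5.
Chen vs Mbeki: Mbeki wins 10–9.
Chen beats Osei, Kwan, Ekwueme, Park; loses to Mbeki — 4 pairwise wins.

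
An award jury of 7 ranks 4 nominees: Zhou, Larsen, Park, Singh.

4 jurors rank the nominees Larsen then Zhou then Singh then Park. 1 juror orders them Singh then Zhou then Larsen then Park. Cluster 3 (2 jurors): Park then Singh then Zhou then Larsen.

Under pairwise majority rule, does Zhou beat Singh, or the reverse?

Zhou

Ballots ranking Zhou above Singh: 4.
Ballots ranking Singh above Zhou: 7 − 4 = 3.
Zhou wins the head-to-head 4–3.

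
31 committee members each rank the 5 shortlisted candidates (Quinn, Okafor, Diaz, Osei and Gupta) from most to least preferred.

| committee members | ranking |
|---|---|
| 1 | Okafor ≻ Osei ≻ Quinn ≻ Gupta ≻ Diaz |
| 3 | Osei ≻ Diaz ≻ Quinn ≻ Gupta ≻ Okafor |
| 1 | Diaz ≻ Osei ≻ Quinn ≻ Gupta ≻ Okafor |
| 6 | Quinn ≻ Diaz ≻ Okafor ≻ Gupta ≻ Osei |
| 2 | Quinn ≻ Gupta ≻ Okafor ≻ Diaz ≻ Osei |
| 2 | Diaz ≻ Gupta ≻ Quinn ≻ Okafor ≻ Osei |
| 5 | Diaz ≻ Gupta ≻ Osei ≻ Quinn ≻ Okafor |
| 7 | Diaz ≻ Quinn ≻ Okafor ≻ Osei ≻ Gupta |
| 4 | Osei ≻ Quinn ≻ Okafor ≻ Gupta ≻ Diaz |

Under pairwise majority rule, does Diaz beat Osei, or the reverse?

Diaz

Ballots ranking Diaz above Osei: 1 + 6 + 2 + 2 + 5 + 7 = 23.
Ballots ranking Osei above Diaz: 31 − 23 = 8.
Diaz wins the head-to-head 23–8.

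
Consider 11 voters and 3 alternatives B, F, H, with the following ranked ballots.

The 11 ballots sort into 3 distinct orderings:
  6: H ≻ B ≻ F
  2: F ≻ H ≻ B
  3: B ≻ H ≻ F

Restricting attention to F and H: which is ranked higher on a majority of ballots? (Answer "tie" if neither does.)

Ballots ranking F above H: 2.
Ballots ranking H above F: 11 − 2 = 9.
H wins the head-to-head 9–2.

H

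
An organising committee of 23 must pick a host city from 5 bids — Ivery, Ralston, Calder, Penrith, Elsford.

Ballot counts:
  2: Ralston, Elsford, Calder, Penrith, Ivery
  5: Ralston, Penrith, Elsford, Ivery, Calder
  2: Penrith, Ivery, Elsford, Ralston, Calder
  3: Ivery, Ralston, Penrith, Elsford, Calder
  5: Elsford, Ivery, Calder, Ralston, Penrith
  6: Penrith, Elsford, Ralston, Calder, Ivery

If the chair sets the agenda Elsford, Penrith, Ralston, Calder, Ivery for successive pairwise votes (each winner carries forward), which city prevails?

Round 1: Elsford vs Penrith — 7–16, Penrith advances.
Round 2: Penrith vs Ralston — 8–15, Ralston advances.
Round 3: Ralston vs Calder — 18–5, Ralston advances.
Round 4: Ralston vs Ivery — 13–10, Ralston advances.
The agenda winner is Ralston.

Ralston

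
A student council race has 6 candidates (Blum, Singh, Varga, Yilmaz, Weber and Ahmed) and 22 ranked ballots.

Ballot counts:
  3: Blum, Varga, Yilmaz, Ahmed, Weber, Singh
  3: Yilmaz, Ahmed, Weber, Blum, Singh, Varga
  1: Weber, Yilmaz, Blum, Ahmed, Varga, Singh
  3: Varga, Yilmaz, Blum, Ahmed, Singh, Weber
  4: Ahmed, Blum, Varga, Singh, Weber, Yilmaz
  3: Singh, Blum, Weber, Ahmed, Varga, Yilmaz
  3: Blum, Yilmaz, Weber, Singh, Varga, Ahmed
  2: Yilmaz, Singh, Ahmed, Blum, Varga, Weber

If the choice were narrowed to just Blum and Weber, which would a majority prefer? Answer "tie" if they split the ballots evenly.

Blum

Ballots ranking Blum above Weber: 3 + 3 + 4 + 3 + 3 + 2 = 18.
Ballots ranking Weber above Blum: 22 − 18 = 4.
Blum wins the head-to-head 18–4.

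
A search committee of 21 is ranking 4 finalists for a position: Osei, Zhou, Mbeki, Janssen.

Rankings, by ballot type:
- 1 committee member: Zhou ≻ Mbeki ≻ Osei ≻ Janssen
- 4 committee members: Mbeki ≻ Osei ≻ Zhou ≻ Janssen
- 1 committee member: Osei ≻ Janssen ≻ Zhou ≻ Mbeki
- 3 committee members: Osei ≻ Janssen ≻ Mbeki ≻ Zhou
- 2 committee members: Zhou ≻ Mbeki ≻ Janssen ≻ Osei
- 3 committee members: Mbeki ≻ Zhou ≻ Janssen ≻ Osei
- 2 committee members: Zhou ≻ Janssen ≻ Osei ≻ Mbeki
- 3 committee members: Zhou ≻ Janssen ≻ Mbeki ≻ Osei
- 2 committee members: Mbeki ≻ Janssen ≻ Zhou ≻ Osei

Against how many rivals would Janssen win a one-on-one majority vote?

1

Janssen against each rival (21 committee members):
Janssen vs Osei: Janssen, 12–9.
Janssen vs Zhou: Zhou, 15–6.
Janssen vs Mbeki: 9 to 12, Mbeki.
Janssen beats Osei; loses to Zhou, Mbeki — 1 pairwise win.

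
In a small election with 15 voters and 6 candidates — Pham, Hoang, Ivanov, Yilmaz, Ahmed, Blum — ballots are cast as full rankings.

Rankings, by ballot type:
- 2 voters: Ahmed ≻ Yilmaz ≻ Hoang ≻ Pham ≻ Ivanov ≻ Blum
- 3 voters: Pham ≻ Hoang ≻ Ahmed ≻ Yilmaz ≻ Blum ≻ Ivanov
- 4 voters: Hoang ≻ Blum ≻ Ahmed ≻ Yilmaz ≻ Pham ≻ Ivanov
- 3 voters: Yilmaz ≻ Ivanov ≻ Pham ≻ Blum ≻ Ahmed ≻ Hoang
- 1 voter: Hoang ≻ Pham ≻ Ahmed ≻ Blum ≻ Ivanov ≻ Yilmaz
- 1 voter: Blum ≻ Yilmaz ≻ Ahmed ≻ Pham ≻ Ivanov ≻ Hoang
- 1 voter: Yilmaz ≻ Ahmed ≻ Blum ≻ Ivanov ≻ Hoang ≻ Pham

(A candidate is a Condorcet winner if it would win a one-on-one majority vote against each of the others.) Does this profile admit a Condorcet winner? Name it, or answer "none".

Head-to-head results (15 voters):
Pham vs Hoang: 7 to 8, Hoang.
Pham vs Ivanov: Pham is ranked higher on 2+3+4+1+1 = 11 ballots, Ivanov on 4. Pham wins 11–4.
Pham vs Yilmaz: Pham preferred on 3+1 = 4 ballots; Yilmaz wins 11–4.
Pham–Ahmed: Ahmed 8–7.
Pham vs Blum: Pham is ranked higher on 2+3+3+1 = 9 ballots, Blum on 6. Pham wins 9–6.
Hoang vs Ivanov: Hoang preferred on 2+3+4+1 = 10 ballots; Hoang wins 10–5.
Hoang vs Yilmaz: Hoang wins 8–7.
Hoang vs Ahmed: Hoang, 8–7.
Hoang vs Blum: Hoang, 10–5.
Ivanov vs Yilmaz: Yilmaz wins 14–1.
Ivanov vs Ahmed: Ivanov preferred on 3 ballots; Ahmed wins 12–3.
Ivanov vs Blum: Blum, 10–5.
Yilmaz vs Ahmed: Yilmaz preferred on 3+1+1 = 5 ballots; Ahmed wins 10–5.
Yilmaz vs Blum: Yilmaz preferred on 2+3+3+1 = 9 ballots; Yilmaz wins 9–6.
Ahmed vs Blum: Blum wins 8–7.
Hoang wins every pairwise contest, so Hoang is the Condorcet winner.

Hoang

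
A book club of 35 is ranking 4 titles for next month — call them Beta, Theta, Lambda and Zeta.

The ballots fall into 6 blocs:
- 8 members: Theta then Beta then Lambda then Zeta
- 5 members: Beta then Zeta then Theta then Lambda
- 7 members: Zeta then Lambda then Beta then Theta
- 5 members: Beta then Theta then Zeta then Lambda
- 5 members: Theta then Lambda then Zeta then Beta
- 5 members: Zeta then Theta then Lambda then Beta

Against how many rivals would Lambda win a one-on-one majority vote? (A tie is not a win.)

Lambda against each rival (35 members):
Lambda vs Beta: Beta wins 18–17.
Lambda vs Theta: Theta, 28–7.
Lambda–Zeta: Zeta 22–13.
Lambda beats no one; loses to Beta, Theta, Zeta — 0 pairwise wins.

0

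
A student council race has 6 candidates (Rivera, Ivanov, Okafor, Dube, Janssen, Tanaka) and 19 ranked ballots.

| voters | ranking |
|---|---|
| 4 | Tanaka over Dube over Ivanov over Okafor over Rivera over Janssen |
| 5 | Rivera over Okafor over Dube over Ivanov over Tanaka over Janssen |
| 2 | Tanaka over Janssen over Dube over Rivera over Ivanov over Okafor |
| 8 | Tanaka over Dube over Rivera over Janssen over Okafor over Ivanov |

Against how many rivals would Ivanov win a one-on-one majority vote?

Ivanov against each rival (19 voters):
Ivanov vs Rivera: Ivanov preferred on 4 ballots; Rivera wins 15–4.
Ivanov vs Okafor: Okafor, 13–6.
Ivanov vs Dube: Ivanov preferred on 0 ballots; Dube wins 19–0.
Ivanov vs Janssen: 4+5 = 9 for Ivanov, 10 for Janssen — Janssen by 10–9.
Ivanov vs Tanaka: Ivanov preferred on 5 ballots; Tanaka wins 14–5.
Ivanov beats no one; loses to Rivera, Okafor, Dube, Janssen, Tanaka — 0 pairwise wins.

0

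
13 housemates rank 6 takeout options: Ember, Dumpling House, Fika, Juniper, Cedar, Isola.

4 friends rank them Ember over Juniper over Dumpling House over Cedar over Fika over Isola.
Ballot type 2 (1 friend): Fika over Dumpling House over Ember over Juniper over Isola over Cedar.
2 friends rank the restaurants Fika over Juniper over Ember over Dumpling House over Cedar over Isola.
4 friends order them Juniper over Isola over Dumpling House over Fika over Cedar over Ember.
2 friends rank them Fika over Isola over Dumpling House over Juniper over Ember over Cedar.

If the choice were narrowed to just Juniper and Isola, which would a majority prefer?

Ballots ranking Juniper above Isola: 4 + 1 + 2 + 4 = 11.
Ballots ranking Isola above Juniper: 13 − 11 = 2.
Juniper wins the head-to-head 11–2.

Juniper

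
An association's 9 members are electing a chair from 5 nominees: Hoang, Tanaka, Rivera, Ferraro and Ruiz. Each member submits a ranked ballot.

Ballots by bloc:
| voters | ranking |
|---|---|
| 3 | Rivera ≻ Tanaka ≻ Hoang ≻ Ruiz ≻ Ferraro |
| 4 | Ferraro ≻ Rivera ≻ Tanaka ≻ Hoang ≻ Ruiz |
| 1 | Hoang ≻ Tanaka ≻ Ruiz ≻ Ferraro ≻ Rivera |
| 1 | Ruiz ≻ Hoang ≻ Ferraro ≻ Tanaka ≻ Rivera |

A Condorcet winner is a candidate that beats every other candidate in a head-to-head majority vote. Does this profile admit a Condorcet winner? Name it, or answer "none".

none

Head-to-head results (9 voters):
Hoang vs Tanaka: 1+1 = 2 for Hoang, 7 for Tanaka — Tanaka by 7–2.
Hoang vs Rivera: Rivera, 7–2.
Hoang vs Ferraro: 3+1+1 = 5 for Hoang, 4 for Ferraro — Hoang by 5–4.
Hoang vs Ruiz: 3+4+1 = 8 for Hoang, 1 for Ruiz — Hoang by 8–1.
Tanaka vs Rivera: Rivera wins 7–2.
Tanaka–Ferraro: Ferraro 5–4.
Tanaka vs Ruiz: Tanaka, 8–1.
Rivera vs Ferraro: 3 for Rivera, 6 for Ferraro — Ferraro by 6–3.
Rivera vs Ruiz: Rivera preferred on 3+4 = 7 ballots; Rivera wins 7–2.
Ferraro–Ruiz: Ruiz 5–4.
Each candidate drops at least one matchup (Hoang loses to Tanaka; Tanaka loses to Rivera; Rivera loses to Ferraro; Ferraro loses to Hoang; Ruiz loses to Hoang); the cycle Hoang beats Ferraro beats Tanaka beats Hoang rules out a Condorcet winner.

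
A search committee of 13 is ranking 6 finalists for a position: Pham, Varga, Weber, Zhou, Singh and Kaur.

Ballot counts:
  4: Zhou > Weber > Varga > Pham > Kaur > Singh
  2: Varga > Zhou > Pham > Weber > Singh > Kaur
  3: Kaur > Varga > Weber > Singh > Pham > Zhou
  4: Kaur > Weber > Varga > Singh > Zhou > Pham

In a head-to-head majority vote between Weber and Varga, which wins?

Ballots ranking Weber above Varga: 4 + 4 = 8.
Ballots ranking Varga above Weber: 13 − 8 = 5.
Weber wins the head-to-head 8–5.

Weber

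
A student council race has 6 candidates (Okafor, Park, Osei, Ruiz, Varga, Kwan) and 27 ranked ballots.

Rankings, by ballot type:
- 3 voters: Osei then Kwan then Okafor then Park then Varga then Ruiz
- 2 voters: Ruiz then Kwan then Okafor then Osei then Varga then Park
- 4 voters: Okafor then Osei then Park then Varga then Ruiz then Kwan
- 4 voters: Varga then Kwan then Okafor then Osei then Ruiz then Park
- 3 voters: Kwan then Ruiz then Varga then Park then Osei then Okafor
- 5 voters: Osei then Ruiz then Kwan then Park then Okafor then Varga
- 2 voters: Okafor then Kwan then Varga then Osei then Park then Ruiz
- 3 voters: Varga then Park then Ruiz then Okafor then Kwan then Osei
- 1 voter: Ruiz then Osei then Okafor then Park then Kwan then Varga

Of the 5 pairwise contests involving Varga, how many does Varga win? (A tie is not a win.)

Varga against each rival (27 voters):
Varga vs Okafor: 4+3+3 = 10 for Varga, 17 for Okafor — Okafor by 17–10.
Varga vs Park: 2+4+3+2+3 = 14 for Varga, 13 for Park — Varga by 14–13.
Varga vs Osei: Osei, 15–12.
Varga vs Ruiz: 3+4+4+2+3 = 16 for Varga, 11 for Ruiz — Varga by 16–11.
Varga vs Kwan: 11 to 16, Kwan.
Varga beats Park, Ruiz; loses to Okafor, Osei, Kwan — 2 pairwise wins.

2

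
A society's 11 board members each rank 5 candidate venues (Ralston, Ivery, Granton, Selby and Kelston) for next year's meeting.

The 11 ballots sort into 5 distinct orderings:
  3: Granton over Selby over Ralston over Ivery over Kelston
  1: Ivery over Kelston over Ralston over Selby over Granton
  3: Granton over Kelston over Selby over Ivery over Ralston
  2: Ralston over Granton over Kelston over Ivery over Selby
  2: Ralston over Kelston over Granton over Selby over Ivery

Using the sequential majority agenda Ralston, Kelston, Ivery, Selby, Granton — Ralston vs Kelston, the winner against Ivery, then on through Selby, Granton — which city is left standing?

Round 1: Ralston vs Kelston — 7–4, Ralston advances.
Round 2: Ralston vs Ivery — 7–4, Ralston advances.
Round 3: Ralston vs Selby — 5–6, Selby advances.
Round 4: Selby vs Granton — 1–10, Granton advances.
The agenda winner is Granton.

Granton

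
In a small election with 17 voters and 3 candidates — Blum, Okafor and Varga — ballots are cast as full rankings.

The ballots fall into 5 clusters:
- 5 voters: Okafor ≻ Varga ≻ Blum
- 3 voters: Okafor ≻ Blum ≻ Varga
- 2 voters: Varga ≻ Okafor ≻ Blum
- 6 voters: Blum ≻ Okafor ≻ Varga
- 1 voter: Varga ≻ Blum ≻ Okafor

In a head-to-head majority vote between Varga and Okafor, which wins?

Okafor

Ballots ranking Varga above Okafor: 2 + 1 = 3.
Ballots ranking Okafor above Varga: 17 − 3 = 14.
Okafor wins the head-to-head 14–3.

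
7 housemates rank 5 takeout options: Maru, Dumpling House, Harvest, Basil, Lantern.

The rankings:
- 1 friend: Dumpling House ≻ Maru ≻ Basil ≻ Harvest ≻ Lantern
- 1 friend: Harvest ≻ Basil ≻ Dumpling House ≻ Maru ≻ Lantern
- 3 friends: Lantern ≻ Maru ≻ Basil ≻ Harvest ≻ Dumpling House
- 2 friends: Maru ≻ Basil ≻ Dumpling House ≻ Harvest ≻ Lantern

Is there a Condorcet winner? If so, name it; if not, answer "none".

Pairwise majorities:
Maru vs Dumpling House: Maru is ranked higher on 3+2 = 5 ballots, Dumpling House on 2. Maru wins 5–2.
Maru vs Harvest: Maru is ranked higher on 1+3+2 = 6 ballots, Harvest on 1. Maru wins 6–1.
Maru vs Basil: 1+3+2 = 6 for Maru, 1 for Basil — Maru by 6–1.
Maru vs Lantern: 4 to 3, Maru.
Dumpling House vs Harvest: 3 to 4, Harvest.
Dumpling House vs Basil: Basil wins 6–1.
Dumpling House vs Lantern: Dumpling House wins 4–3.
Harvest vs Basil: 1 to 6, Basil.
Harvest vs Lantern: 4 to 3, Harvest.
Basil vs Lantern: 4 to 3, Basil.
Maru beats each of Dumpling House, Harvest, Basil, Lantern — Maru is the Condorcet winner.

Maru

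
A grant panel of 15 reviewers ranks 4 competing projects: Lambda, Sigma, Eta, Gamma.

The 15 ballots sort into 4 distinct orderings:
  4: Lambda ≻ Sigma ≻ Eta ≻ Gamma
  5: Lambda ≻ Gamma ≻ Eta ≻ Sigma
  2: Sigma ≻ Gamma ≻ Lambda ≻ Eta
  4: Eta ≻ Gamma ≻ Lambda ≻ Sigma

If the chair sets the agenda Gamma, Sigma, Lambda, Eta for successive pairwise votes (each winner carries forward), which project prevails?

Lambda

Round 1: Gamma vs Sigma — 9–6, Gamma advances.
Round 2: Gamma vs Lambda — 6–9, Lambda advances.
Round 3: Lambda vs Eta — 11–4, Lambda advances.
Lambda survives the agenda.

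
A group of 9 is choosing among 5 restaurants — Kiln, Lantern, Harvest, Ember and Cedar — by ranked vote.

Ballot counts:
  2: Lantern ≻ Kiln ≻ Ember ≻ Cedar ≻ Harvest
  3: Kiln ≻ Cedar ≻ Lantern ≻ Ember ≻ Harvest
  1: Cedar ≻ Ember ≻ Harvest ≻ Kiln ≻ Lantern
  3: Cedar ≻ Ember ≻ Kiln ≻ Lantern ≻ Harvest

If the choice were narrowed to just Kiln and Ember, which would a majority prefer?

Kiln

Ballots ranking Kiln above Ember: 2 + 3 = 5.
Ballots ranking Ember above Kiln: 9 − 5 = 4.
Kiln wins the head-to-head 5–4.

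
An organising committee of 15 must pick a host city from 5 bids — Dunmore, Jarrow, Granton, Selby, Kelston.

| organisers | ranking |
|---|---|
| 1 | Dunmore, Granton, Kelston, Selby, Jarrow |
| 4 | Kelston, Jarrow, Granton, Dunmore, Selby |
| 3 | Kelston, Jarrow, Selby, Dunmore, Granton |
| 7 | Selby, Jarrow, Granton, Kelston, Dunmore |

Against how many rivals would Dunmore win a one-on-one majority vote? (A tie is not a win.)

0

Dunmore against each rival (15 organisers):
Dunmore vs Jarrow: Jarrow, 14–1.
Dunmore–Granton: Granton 11–4.
Dunmore vs Selby: 1+4 = 5 for Dunmore, 10 for Selby — Selby by 10–5.
Dunmore vs Kelston: Dunmore is ranked higher on 1 ballot, Kelston on 14. Kelston wins 14–1.
Dunmore beats no one; loses to Jarrow, Granton, Selby, Kelston — 0 pairwise wins.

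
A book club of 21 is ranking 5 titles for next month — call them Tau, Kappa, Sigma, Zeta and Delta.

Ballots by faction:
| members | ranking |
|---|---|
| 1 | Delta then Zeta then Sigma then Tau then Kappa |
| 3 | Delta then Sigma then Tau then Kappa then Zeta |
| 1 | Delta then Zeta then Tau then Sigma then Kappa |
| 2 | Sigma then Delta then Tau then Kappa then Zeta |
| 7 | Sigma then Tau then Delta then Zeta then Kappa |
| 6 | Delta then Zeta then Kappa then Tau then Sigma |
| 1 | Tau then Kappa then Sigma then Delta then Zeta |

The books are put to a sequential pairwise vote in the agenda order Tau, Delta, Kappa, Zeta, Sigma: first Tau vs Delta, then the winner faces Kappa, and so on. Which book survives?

Round 1: Tau vs Delta — 8–13, Delta advances.
Round 2: Delta vs Kappa — 20–1, Delta advances.
Round 3: Delta vs Zeta — 21–0, Delta advances.
Round 4: Delta vs Sigma — 11–10, Delta advances.
The agenda winner is Delta.

Delta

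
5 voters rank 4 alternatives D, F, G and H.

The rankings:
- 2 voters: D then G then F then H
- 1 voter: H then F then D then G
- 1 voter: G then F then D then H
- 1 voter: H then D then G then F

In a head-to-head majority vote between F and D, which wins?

D

Ballots ranking F above D: 1 + 1 = 2.
Ballots ranking D above F: 5 − 2 = 3.
D wins the head-to-head 3–2.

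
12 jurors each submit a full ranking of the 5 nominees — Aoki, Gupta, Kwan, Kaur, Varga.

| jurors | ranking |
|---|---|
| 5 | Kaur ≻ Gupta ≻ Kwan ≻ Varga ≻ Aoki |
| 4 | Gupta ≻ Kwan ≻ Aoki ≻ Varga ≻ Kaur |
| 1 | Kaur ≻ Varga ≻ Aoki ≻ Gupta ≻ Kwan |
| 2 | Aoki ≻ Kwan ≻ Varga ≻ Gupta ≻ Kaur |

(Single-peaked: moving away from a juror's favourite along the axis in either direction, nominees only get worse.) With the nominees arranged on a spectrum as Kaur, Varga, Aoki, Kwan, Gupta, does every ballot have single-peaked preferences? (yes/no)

no

Axis positions: Kaur=1, Varga=2, Aoki=3, Kwan=4, Gupta=5.
Bloc 1: ranking walks positions 1-5-4-2-3; Gupta is ranked above Varga even though Varga lies between Gupta and the peak Kaur on the axis — preferences dip and rise again. Not single-peaked.
Bloc 2 (peak Gupta at position 5): ranking walks positions 5-4-3-2-1, expanding outward from the peak — single-peaked.
Bloc 3: ranking walks positions 1-2-3-5-4; Gupta is ranked above Kwan even though Kwan lies between Gupta and the peak Kaur on the axis — preferences dip and rise again. Not single-peaked.
Bloc 4 (peak Aoki at position 3): ranking walks positions 3-4-2-5-1, expanding outward from the peak — single-peaked.
Bloc 1 violates single-peakedness, so the profile is not single-peaked on this axis.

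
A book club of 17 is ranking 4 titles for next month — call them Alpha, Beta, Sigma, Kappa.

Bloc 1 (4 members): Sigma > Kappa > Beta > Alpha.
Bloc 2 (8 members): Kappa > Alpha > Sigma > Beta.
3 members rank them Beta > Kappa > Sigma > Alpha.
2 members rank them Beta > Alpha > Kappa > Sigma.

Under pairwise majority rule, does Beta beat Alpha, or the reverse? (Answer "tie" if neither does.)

Ballots ranking Beta above Alpha: 4 + 3 + 2 = 9.
Ballots ranking Alpha above Beta: 17 − 9 = 8.
Beta wins the head-to-head 9–8.

Beta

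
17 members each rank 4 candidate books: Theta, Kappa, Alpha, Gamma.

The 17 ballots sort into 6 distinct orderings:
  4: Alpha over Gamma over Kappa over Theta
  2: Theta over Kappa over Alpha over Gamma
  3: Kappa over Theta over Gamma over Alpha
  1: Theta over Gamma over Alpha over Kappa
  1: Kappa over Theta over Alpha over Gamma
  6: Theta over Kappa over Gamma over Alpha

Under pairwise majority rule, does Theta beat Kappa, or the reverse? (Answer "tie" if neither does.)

Theta

Ballots ranking Theta above Kappa: 2 + 1 + 6 = 9.
Ballots ranking Kappa above Theta: 17 − 9 = 8.
Theta wins the head-to-head 9–8.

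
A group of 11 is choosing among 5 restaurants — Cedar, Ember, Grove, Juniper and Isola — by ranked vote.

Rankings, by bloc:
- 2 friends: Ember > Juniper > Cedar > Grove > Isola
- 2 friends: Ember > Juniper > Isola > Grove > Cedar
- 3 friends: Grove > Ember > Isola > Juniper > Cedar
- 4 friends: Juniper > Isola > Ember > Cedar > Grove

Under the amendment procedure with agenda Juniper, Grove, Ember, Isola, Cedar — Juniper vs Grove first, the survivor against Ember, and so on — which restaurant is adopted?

Ember

Round 1: Juniper vs Grove — 8–3, Juniper advances.
Round 2: Juniper vs Ember — 4–7, Ember advances.
Round 3: Ember vs Isola — 7–4, Ember advances.
Round 4: Ember vs Cedar — 11–0, Ember advances.
Ember survives the agenda.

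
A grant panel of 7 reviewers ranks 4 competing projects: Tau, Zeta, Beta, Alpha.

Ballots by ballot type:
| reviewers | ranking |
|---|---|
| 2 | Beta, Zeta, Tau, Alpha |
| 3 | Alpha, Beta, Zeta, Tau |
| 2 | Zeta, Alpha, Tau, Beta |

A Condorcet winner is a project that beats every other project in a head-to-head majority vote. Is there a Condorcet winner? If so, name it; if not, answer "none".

none

Pairwise majorities:
Tau vs Zeta: Tau is ranked higher on 0 ballots, Zeta on 7. Zeta wins 7–0.
Tau vs Beta: 2 for Tau, 5 for Beta — Beta by 5–2.
Tau vs Alpha: 2 for Tau, 5 for Alpha — Alpha by 5–2.
Zeta vs Beta: Zeta is ranked higher on 2 ballots, Beta on 5. Beta wins 5–2.
Zeta vs Alpha: 4 to 3, Zeta.
Beta vs Alpha: Beta preferred on 2 ballots; Alpha wins 5–2.
Each project drops at least one matchup (Tau loses to Zeta; Zeta loses to Beta; Beta loses to Alpha; Alpha loses to Zeta); the cycle Zeta → Alpha → Beta → Zeta rules out a Condorcet winner.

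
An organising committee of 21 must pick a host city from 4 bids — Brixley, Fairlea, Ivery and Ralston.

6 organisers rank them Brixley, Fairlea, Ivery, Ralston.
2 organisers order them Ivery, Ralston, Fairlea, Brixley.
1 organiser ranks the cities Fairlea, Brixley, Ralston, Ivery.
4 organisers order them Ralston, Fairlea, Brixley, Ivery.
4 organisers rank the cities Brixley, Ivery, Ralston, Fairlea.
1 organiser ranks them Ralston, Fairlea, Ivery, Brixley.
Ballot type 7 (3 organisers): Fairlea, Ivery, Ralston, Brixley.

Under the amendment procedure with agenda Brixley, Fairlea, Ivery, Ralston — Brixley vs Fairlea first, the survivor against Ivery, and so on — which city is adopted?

Round 1: Brixley vs Fairlea — 10–11, Fairlea advances.
Round 2: Fairlea vs Ivery — 15–6, Fairlea advances.
Round 3: Fairlea vs Ralston — 10–11, Ralston advances.
Ralston survives the agenda.

Ralston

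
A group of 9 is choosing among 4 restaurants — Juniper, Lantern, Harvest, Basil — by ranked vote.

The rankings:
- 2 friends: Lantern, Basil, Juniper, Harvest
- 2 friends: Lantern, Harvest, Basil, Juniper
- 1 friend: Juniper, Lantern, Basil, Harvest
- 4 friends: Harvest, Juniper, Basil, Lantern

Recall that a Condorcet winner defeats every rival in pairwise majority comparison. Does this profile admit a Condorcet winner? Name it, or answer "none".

Check each pair by majority over 9 ballots:
Juniper vs Lantern: Juniper is ranked higher on 1+4 = 5 ballots, Lantern on 4. Juniper wins 5–4.
Juniper vs Harvest: Juniper is ranked higher on 2+1 = 3 ballots, Harvest on 6. Harvest wins 6–3.
Juniper vs Basil: 5 to 4, Juniper.
Lantern–Harvest: Lantern 5–4.
Lantern vs Basil: 5 to 4, Lantern.
Harvest vs Basil: Harvest preferred on 2+4 = 6 ballots; Harvest wins 6–3.
No restaurant is unbeaten: Juniper loses to Harvest; Lantern loses to Juniper; Harvest loses to Lantern; Basil loses to Juniper. In particular Juniper → Lantern → Harvest → Juniper is a majority cycle — no Condorcet winner exists.

none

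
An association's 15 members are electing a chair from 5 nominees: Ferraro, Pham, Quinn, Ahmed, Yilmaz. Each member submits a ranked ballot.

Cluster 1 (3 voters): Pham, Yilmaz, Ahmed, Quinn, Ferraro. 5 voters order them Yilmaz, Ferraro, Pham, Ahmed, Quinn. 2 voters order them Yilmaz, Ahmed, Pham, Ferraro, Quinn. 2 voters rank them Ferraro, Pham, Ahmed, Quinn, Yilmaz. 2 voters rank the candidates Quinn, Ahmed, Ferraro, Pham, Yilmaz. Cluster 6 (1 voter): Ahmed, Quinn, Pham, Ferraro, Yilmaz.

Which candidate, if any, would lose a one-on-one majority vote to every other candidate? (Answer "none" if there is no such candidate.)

Quinn

Pairwise majorities:
Ferraro vs Pham: Ferraro preferred on 5+2+2 = 9 ballots; Ferraro wins 9–6.
Ferraro vs Quinn: Ferraro preferred on 5+2+2 = 9 ballots; Ferraro wins 9–6.
Ferraro vs Ahmed: 5+2 = 7 for Ferraro, 8 for Ahmed — Ahmed by 8–7.
Ferraro–Yilmaz: Yilmaz 10–5.
Pham vs Quinn: Pham wins 12–3.
Pham vs Ahmed: Pham, 10–5.
Pham vs Yilmaz: Pham wins 8–7.
Quinn vs Ahmed: 2 to 13, Ahmed.
Quinn vs Yilmaz: 2+2+1 = 5 for Quinn, 10 for Yilmaz — Yilmaz by 10–5.
Ahmed vs Yilmaz: Yilmaz wins 10–5.
Quinn is beaten in every head-to-head and is the Condorcet loser.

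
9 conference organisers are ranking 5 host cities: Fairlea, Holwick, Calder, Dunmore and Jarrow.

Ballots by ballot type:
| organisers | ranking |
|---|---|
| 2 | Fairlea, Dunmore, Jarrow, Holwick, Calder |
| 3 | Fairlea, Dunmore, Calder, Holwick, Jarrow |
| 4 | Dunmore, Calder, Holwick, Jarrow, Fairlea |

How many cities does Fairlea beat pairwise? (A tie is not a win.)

4

Fairlea against each rival (9 organisers):
Fairlea vs Holwick: Fairlea wins 5–4.
Fairlea vs Calder: Fairlea wins 5–4.
Fairlea vs Dunmore: Fairlea preferred on 2+3 = 5 ballots; Fairlea wins 5–4.
Fairlea vs Jarrow: 5 to 4, Fairlea.
Fairlea beats Holwick, Calder, Dunmore, Jarrow — 4 pairwise wins.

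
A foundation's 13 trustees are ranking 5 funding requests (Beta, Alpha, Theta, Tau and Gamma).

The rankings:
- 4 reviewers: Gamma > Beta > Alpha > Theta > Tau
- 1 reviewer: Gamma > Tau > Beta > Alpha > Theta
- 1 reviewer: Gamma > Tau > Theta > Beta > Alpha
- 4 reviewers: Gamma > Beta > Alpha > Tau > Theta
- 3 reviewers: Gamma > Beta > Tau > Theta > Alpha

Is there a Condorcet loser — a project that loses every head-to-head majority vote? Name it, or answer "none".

Head-to-head results (13 reviewers):
Beta vs Alpha: Beta wins 13–0.
Beta vs Theta: Beta, 12–1.
Beta vs Tau: 4+4+3 = 11 for Beta, 2 for Tau — Beta by 11–2.
Beta vs Gamma: Beta is ranked higher on 0 ballots, Gamma on 13. Gamma wins 13–0.
Alpha vs Theta: Alpha is ranked higher on 4+1+4 = 9 ballots, Theta on 4. Alpha wins 9–4.
Alpha–Tau: Alpha 8–5.
Alpha vs Gamma: Alpha is ranked higher on 0 ballots, Gamma on 13. Gamma wins 13–0.
Theta–Tau: Tau 9–4.
Theta vs Gamma: Theta is ranked higher on 0 ballots, Gamma on 13. Gamma wins 13–0.
Tau vs Gamma: Gamma wins 13–0.
Only Theta has no wins; Theta is the Condorcet loser.

Theta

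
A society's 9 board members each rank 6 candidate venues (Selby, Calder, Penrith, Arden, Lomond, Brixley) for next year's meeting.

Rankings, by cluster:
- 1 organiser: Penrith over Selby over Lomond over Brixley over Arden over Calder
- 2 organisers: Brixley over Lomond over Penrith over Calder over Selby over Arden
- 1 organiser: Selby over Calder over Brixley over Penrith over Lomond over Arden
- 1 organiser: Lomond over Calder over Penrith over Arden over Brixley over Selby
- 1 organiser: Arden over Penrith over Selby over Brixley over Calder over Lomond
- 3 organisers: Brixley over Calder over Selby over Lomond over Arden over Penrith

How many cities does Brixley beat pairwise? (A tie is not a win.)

Brixley against each rival (9 organisers):
Brixley vs Selby: Brixley, 6–3.
Brixley vs Calder: Brixley, 7–2.
Brixley vs Penrith: Brixley wins 6–3.
Brixley vs Arden: Brixley preferred on 1+2+1+3 = 7 ballots; Brixley wins 7–2.
Brixley vs Lomond: 2+1+1+3 = 7 for Brixley, 2 for Lomond — Brixley by 7–2.
Brixley beats Selby, Calder, Penrith, Arden, Lomond — 5 pairwise wins.

5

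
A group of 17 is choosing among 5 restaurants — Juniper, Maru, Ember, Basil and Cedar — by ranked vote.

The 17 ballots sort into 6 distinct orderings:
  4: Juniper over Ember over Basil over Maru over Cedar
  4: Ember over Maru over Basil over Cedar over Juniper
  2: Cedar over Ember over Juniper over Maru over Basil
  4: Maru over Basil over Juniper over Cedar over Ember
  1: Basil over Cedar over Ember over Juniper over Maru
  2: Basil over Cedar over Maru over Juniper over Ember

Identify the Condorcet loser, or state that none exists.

none

Head-to-head results (17 friends):
Juniper–Maru: Maru 10–7.
Juniper vs Ember: Juniper, 10–7.
Juniper vs Basil: Basil, 11–6.
Juniper vs Cedar: Juniper is ranked higher on 4+4 = 8 ballots, Cedar on 9. Cedar wins 9–8.
Maru vs Ember: Maru preferred on 4+2 = 6 ballots; Ember wins 11–6.
Maru vs Basil: Maru, 10–7.
Maru vs Cedar: Maru preferred on 4+4+4 = 12 ballots; Maru wins 12–5.
Ember vs Basil: Ember is ranked higher on 4+4+2 = 10 ballots, Basil on 7. Ember wins 10–7.
Ember vs Cedar: Cedar, 9–8.
Basil–Cedar: Basil 15–2.
Every restaurant wins at least one matchup (Juniper beats Ember; Maru beats Juniper; Ember beats Maru; Basil beats Juniper; Cedar beats Juniper), so there is no Condorcet loser.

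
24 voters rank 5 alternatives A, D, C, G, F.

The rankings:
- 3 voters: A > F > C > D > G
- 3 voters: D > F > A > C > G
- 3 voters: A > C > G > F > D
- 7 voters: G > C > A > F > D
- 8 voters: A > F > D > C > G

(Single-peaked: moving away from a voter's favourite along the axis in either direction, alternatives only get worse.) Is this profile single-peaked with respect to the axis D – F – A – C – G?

yes

Axis positions: D=1, F=2, A=3, C=4, G=5.
Faction 1 (peak A at position 3): ranking walks positions 3-2-4-1-5, expanding outward from the peak — single-peaked.
Faction 2 (peak D at position 1): ranking walks positions 1-2-3-4-5, expanding outward from the peak — single-peaked.
Faction 3 (peak A at position 3): ranking walks positions 3-4-5-2-1, expanding outward from the peak — single-peaked.
Faction 4 (peak G at position 5): ranking walks positions 5-4-3-2-1, expanding outward from the peak — single-peaked.
Faction 5 (peak A at position 3): ranking walks positions 3-2-1-4-5, expanding outward from the peak — single-peaked.
Every ranking is single-peaked on this axis.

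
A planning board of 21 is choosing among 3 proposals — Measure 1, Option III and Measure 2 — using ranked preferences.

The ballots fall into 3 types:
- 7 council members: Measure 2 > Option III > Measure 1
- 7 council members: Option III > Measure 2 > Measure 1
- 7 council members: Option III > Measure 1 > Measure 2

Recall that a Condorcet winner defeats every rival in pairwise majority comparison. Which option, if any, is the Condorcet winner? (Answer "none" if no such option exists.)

Option III

Pairwise majorities:
Measure 1 vs Option III: Option III wins 21–0.
Measure 1 vs Measure 2: Measure 2, 14–7.
Option III vs Measure 2: 7+7 = 14 for Option III, 7 for Measure 2 — Option III by 14–7.
Option III wins every pairwise contest, so Option III is the Condorcet winner.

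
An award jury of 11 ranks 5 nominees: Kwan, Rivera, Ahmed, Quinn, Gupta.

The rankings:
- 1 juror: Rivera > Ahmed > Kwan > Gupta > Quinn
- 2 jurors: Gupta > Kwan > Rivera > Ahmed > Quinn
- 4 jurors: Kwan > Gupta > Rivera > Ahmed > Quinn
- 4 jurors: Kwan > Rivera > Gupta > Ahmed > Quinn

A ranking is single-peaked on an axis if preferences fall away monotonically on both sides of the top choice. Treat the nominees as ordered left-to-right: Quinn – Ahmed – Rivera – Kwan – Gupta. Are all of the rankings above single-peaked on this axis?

Axis positions: Quinn=1, Ahmed=2, Rivera=3, Kwan=4, Gupta=5.
Bloc 1 (peak Rivera at position 3): ranking walks positions 3-2-4-5-1, expanding outward from the peak — single-peaked.
Bloc 2 (peak Gupta at position 5): ranking walks positions 5-4-3-2-1, expanding outward from the peak — single-peaked.
Bloc 3 (peak Kwan at position 4): ranking walks positions 4-5-3-2-1, expanding outward from the peak — single-peaked.
Bloc 4 (peak Kwan at position 4): ranking walks positions 4-3-5-2-1, expanding outward from the peak — single-peaked.
Every ranking is single-peaked on this axis.

yes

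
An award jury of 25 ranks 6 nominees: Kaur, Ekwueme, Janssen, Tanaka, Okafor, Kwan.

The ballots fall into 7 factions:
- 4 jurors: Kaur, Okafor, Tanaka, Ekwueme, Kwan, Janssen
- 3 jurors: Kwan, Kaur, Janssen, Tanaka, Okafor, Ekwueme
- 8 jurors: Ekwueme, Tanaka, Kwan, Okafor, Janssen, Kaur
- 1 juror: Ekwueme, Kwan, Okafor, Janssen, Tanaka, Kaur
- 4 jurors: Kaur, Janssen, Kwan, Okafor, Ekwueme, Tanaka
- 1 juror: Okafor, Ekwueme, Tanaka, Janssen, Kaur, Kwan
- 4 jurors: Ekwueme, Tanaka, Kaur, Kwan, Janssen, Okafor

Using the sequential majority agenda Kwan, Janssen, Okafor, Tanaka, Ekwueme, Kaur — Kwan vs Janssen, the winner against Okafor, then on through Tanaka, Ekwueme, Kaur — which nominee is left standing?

Round 1: Kwan vs Janssen — 20–5, Kwan advances.
Round 2: Kwan vs Okafor — 20–5, Kwan advances.
Round 3: Kwan vs Tanaka — 8–17, Tanaka advances.
Round 4: Tanaka vs Ekwueme — 7–18, Ekwueme advances.
Round 5: Ekwueme vs Kaur — 14–11, Ekwueme advances.
The agenda winner is Ekwueme.

Ekwueme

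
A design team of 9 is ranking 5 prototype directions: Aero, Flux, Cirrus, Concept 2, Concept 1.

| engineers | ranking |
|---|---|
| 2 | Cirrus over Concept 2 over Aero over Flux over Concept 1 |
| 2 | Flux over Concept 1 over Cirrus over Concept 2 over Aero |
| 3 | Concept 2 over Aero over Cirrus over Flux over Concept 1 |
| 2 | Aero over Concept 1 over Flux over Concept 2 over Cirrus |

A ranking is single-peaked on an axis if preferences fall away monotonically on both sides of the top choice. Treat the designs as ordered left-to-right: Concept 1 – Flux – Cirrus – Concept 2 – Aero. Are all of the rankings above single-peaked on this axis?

no

Axis positions: Concept 1=1, Flux=2, Cirrus=3, Concept 2=4, Aero=5.
Bloc 1 (peak Cirrus at position 3): ranking walks positions 3-4-5-2-1, expanding outward from the peak — single-peaked.
Bloc 2 (peak Flux at position 2): ranking walks positions 2-1-3-4-5, expanding outward from the peak — single-peaked.
Bloc 3 (peak Concept 2 at position 4): ranking walks positions 4-5-3-2-1, expanding outward from the peak — single-peaked.
Bloc 4: ranking walks positions 5-1-2-4-3; Concept 1 is ranked above Concept 2 even though Concept 2 lies between Concept 1 and the peak Aero on the axis — preferences dip and rise again. Not single-peaked.
Bloc 4 violates single-peakedness, so the profile is not single-peaked on this axis.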